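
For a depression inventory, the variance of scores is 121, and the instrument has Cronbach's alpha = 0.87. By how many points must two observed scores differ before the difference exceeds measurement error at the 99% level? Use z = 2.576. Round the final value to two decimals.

14.45

σ = 121^(1/2) = 11.00000
SEM = 11.00000 × √(1 − 0.87000) = 11.00000 × √0.13000 ≈ 11.00000 × 0.36056 ≈ 3.96611
SE_diff = √2 × SEM ≈ 5.60892
Minimum reliable difference = 2.576 × SE_diff ≈ 2.576 × 5.60892 ≈ 14.44858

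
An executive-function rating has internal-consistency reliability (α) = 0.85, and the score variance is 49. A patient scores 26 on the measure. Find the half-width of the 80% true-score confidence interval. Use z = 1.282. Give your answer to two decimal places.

3.48

SD = √49 ≈ 7.0000
SEM = 7.0000 * √(1 − 0.8500) = 7.0000 * √0.1500 ≈ 7.0000 * 0.3873 ≈ 2.7111
Margin = 1.282 * 2.7111 ≈ 3.4756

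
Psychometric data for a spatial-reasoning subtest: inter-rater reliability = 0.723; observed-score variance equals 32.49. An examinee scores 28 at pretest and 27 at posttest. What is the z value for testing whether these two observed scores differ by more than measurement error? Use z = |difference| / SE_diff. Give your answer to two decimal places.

σ = 32.49^(1/2) = 5.700
SEM = 5.700 · √(1 − 0.723) = 5.700 · √0.277 ≈ 5.700 · 0.526 ≈ 3.000
SE_diff = SEM · √2 ≈ 3.000 · 1.414 ≈ 4.243
z = 1 / 4.243 ≈ 0.236

0.24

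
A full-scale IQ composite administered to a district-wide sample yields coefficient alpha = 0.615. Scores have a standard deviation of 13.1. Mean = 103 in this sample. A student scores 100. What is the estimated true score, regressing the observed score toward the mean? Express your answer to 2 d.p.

101.16

Estimated true score = 0.615*100 + (1 − 0.615)*103 ≃ 101.155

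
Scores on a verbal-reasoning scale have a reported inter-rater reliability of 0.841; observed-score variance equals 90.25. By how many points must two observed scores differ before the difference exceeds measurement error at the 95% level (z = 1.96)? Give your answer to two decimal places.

SD = √90.25 = 9.5000
SEM = 9.5000*√(1 − 0.8410) ≈ 3.7881
SE_diff = SEM * √2 ≈ 3.7881 * 1.4142 ≈ 5.3572
Smallest detectable difference = 1.96*5.3572 ≈ 10.5001

10.50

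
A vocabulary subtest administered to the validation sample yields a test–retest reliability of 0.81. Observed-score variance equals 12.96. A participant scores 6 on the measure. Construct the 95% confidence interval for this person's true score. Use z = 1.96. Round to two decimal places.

[2.92, 9.08]

SD = √12.96 = 3.600
SEM = 3.600 · √(1 − 0.810) = 3.600 · √0.190 ≃ 3.600 · 0.436 ≃ 1.569
Margin = 1.96 · 1.569 ≃ 3.076
CI = 6 ± 3.076 → [2.924, 9.076]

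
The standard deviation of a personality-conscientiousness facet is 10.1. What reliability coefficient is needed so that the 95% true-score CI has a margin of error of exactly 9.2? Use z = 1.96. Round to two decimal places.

Required SEM = 9.2 / 1.96 ≈ 4.6939
r = 1 − (4.6939/10.1)² ≈ 1 − 0.2160 ≈ 0.7840

0.78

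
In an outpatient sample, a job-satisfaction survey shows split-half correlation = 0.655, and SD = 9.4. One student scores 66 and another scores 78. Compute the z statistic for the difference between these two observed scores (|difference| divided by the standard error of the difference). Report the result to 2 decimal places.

Spearman-Brown: r = 2(0.655) / (1 + 0.655) = 1.3100 / 1.6550 ≈ 0.7915
The standard error of measurement is 9.4000·√(1 − 0.7915) ≈ 9.4000·0.4566 ≈ 4.2918.
SE_diff = SEM · √2 ≈ 4.2918 · 1.4142 ≈ 6.0695
z = 12 / 6.0695 ≈ 1.9771

1.98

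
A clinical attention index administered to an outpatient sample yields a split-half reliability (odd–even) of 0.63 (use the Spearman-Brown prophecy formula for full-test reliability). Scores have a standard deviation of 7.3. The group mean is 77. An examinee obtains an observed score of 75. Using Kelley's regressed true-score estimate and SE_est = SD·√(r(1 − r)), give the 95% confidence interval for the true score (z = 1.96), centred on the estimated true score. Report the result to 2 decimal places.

[69.46, 81.45]

Spearman-Brown: r = 2(0.63) / (1 + 0.63) = 1.2600 / 1.6300 ≈ 0.7730
T̂ = r·X + (1 − r)·M = 0.7730×75 + 0.2270×77 ≈ 57.9755 + 17.4785 ≈ 75.4540
SE_est = SD × √(r(1 − r)) = 7.3000 × √0.1755 ≈ 7.3000 × 0.4189 ≈ 3.0579
95% CI: 75.4540 ± 5.9935 ≈ (69.4605, 81.4474)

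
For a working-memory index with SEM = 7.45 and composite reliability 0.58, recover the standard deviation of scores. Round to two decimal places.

11.50

SD = 7.45 / √(1 − 0.58) ≈ 11.4956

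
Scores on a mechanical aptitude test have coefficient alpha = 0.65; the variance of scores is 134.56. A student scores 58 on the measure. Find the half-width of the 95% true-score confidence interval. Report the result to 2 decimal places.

SD = √134.56 = 11.60000
SEM = 11.60000·√(1 − 0.65000) ≈ 6.86265
Half-width = 1.96·6.86265 ≈ 13.45080

13.45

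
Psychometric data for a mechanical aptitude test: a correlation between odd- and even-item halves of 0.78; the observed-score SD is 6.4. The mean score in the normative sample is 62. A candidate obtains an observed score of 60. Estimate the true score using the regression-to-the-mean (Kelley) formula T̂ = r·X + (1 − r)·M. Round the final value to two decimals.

60.25

Spearman-Brown: r = 2(0.78) / (1 + 0.78) = 1.56000 / 1.78000 ≈ 0.87640
Estimated true score = 0.87640*60 + (1 − 0.87640)*62 ≈ 60.24719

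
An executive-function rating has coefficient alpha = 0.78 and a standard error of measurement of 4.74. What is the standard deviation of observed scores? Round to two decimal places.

SD = SEM / √(1 − r) = 4.74 / √0.2200 ≈ 4.74 / 0.4690 ≈ 10.1057

10.11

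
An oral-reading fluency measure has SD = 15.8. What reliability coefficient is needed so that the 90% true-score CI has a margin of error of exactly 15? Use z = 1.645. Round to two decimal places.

0.67

Required SEM = 15 / 1.645 ≃ 9.1185
Required reliability = 1 − (SEM/SD)² = 1 − 0.3331 ≃ 0.6669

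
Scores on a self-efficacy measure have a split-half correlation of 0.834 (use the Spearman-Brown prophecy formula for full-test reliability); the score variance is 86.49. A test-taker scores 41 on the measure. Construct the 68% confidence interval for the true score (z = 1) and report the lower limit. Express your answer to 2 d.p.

38.20

SD = √86.49 ≈ 9.300
r_full = 2·0.834 / (1 + 0.834) ≈ 0.909
SEM = 9.300 · √(1 − 0.909) = 9.300 · √0.091 ≈ 9.300 · 0.301 ≈ 2.798
Margin = 1 · 2.798 ≈ 2.798
Lower limit = 41 − 2.798 ≈ 38.202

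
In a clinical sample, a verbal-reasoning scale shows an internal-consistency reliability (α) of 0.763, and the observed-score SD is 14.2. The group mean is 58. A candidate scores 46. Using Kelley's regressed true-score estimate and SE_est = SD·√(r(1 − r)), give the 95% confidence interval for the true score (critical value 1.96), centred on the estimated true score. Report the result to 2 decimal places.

[37.01, 60.68]

Estimated true score = 0.7630×46 + (1 − 0.7630)×58 ≈ 48.8440
SE_est = 14.2000×√(0.7630×0.2370) ≈ 6.0384
CI = 48.8440 ± 1.96 × 6.0384 → [37.0087, 60.6793]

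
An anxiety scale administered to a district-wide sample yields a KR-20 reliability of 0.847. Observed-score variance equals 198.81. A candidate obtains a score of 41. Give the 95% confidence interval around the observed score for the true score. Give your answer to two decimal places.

[30.19, 51.81]

SD = √198.81 = 14.100
SEM = 14.100×√(1 − 0.847) ≈ 5.515
Half-width = 1.96×5.515 ≈ 10.810
CI = 41 ± 10.810 → [30.190, 51.810]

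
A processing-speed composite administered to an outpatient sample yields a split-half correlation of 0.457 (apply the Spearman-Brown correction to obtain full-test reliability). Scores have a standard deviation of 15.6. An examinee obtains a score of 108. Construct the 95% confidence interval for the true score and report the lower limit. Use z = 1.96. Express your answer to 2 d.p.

89.33

Full-length reliability (Spearman-Brown) = 2(0.457)/(1+0.457) ≈ 0.627
SEM = 15.600 × √(1 − 0.627) = 15.600 × √0.373 ≈ 15.600 × 0.610 ≈ 9.523
Half-width = 1.96×9.523 ≈ 18.666
Lower bound: 108 − 18.666 = 89.334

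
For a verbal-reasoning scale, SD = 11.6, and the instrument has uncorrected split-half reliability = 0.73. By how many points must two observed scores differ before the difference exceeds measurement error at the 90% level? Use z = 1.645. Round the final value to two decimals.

10.66

Spearman-Brown: r = 2(0.73) / (1 + 0.73) = 1.46000 / 1.73000 ≃ 0.84393
SEM = 11.60000 × √(1 − 0.84393) = 11.60000 × √0.15607 ≃ 11.60000 × 0.39506 ≃ 4.58265
SE_diff = SEM × √2 ≃ 4.58265 × 1.41421 ≃ 6.48085
Smallest detectable difference = 1.645×6.48085 ≃ 10.66099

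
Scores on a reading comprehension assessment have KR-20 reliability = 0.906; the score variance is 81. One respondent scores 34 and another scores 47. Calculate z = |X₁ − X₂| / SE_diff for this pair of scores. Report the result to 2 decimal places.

3.33

SD = √81 = 9.000
SEM = 9.000 · √(1 − 0.906) = 9.000 · √0.094 ≈ 9.000 · 0.307 ≈ 2.759
Standard error of the difference = 2.759·√2 ≈ 3.902
z = 13 / 3.902 ≈ 3.331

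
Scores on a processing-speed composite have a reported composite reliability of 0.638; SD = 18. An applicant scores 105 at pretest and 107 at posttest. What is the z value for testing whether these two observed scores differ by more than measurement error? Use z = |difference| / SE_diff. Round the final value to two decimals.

0.13

SEM = 18.0000·√(1 − 0.6380) ≈ 10.8300
SE_diff = SEM · √2 ≈ 10.8300 · 1.4142 ≈ 15.3159
z = |105 − 107| / 15.3159 = 2 / 15.3159 ≈ 0.1306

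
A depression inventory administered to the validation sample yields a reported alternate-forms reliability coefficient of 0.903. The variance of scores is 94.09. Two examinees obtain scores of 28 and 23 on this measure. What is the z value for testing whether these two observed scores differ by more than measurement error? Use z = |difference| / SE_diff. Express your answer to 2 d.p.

SD = √94.09 = 9.7000
SEM = 9.7000 * √(1 − 0.9030) = 9.7000 * √0.0970 ≈ 9.7000 * 0.3114 ≈ 3.0210
SE_diff = SEM * √2 ≈ 3.0210 * 1.4142 ≈ 4.2724
z = 5 / 4.2724 ≈ 1.1703

1.17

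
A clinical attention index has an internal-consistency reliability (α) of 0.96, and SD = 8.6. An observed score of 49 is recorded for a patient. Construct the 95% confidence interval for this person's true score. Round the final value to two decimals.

SEM = 8.60000·√(1 − 0.96000) ≃ 1.72000
1.96 · SEM ≃ 3.37120
CI = 49 ± 3.37120 → [45.62880, 52.37120]

[45.63, 52.37]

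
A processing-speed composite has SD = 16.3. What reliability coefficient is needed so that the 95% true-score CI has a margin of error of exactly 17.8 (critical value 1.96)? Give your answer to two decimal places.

0.69

SEM needed = half-width / z = 17.8/1.96 ≈ 9.0816
Required reliability = 1 − (SEM/SD)² = 1 − 0.3104 ≈ 0.6896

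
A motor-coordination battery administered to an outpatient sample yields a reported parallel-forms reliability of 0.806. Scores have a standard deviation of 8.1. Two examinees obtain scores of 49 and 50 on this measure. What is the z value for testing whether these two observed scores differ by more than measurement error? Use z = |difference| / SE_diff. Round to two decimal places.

0.20

SEM = 8.100 * √(1 − 0.806) = 8.100 * √0.194 ≈ 8.100 * 0.440 ≈ 3.568
Standard error of the difference = 3.568·√2 ≈ 5.045
z = |49 − 50| / 5.045 = 1 / 5.045 ≈ 0.198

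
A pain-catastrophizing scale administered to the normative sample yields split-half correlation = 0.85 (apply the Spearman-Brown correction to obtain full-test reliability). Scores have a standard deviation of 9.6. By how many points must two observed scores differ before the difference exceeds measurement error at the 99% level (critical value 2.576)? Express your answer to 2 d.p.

Spearman-Brown: r = 2(0.85) / (1 + 0.85) = 1.700 / 1.850 ≈ 0.919
The standard error of measurement is 9.600×√(1 − 0.919) ≈ 9.600×0.285 ≈ 2.734.
SE_diff = √2 × SEM ≈ 3.866
Minimum reliable difference = 2.576 × SE_diff ≈ 2.576 × 3.866 ≈ 9.958

9.96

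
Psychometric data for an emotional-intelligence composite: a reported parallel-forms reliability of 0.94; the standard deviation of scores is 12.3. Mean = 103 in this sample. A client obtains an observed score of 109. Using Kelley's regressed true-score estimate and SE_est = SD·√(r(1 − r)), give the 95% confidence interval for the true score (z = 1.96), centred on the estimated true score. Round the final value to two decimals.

[102.91, 114.37]

T̂ = 0.94000(109) + 0.06000(103) ≈ 108.64000
SE_est = SD · √(r(1 − r)) = 12.30000 · √0.05640 ≈ 12.30000 · 0.23749 ≈ 2.92109
95% CI: 108.64000 ± 5.72533 ≈ (102.91467, 114.36533)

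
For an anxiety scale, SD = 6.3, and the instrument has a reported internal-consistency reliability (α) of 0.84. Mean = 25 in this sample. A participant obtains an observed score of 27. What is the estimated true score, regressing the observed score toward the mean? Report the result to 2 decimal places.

26.68

Estimated true score = 0.84000·27 + (1 − 0.84000)·25 ≈ 26.68000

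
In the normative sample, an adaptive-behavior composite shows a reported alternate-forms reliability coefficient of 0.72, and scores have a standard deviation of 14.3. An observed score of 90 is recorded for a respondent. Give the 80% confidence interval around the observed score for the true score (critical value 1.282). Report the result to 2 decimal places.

The standard error of measurement is 14.3000·√(1 − 0.7200) ≈ 14.3000·0.5292 ≈ 7.5668.
Margin = 1.282 · 7.5668 ≈ 9.7007
Interval: (80.2993, 99.7007)

[80.30, 99.70]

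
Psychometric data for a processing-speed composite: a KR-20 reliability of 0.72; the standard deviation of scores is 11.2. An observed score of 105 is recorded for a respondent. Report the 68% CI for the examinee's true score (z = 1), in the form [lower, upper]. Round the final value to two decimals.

SEM = 11.200×√(1 − 0.720) ≈ 5.926
Margin = 1 × 5.926 ≈ 5.926
68% CI: 105 ± 5.926 = [99.074, 110.926]

[99.07, 110.93]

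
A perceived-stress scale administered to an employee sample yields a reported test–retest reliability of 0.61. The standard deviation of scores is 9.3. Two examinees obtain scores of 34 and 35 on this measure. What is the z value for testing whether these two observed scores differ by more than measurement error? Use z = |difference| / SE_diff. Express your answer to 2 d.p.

0.12

The standard error of measurement is 9.3000*√(1 − 0.6100) ≈ 9.3000*0.6245 ≈ 5.8078.
SE_diff = √2 * SEM ≈ 8.2135
z = |34 − 35| / 8.2135 = 1 / 8.2135 ≈ 0.1218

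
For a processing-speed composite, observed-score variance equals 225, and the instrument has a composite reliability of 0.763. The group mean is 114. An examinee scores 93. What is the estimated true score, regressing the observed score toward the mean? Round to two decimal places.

Estimated true score = 0.7630·93 + (1 − 0.7630)·114 ≈ 97.9770

97.98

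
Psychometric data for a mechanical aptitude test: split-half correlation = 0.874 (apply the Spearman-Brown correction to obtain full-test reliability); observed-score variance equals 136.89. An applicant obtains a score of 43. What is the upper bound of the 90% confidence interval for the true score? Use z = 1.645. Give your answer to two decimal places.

47.99

SD = √136.89 = 11.70000
Spearman-Brown: r = 2(0.874) / (1 + 0.874) = 1.74800 / 1.87400 ≈ 0.93276
The standard error of measurement is 11.70000×√(1 − 0.93276) ≈ 11.70000×0.25930 ≈ 3.03380.
1.645 × SEM ≈ 4.99059
Upper limit = 43 + 4.99059 ≈ 47.99059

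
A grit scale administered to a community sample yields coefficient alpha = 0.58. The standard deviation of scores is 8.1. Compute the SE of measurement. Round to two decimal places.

SEM = 8.100 * √(1 − 0.580) = 8.100 * √0.420 ≈ 8.100 * 0.648 ≈ 5.249

5.25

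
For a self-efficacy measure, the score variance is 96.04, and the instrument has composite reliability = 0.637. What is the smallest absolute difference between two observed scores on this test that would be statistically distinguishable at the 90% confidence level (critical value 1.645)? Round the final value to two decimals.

σ = 96.04^(1/2) = 9.800
The standard error of measurement is 9.800·√(1 − 0.637) ≈ 9.800·0.602 ≈ 5.904.
SE_diff = √2 · SEM ≈ 8.350
Smallest detectable difference = 1.645·8.350 ≈ 13.736

13.74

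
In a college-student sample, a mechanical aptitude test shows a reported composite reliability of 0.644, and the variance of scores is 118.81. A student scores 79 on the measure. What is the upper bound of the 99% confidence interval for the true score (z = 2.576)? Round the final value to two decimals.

95.75

σ = 118.81^(1/2) = 10.900
SEM = 10.900·√(1 − 0.644) ≈ 6.504
Margin = 2.576 · 6.504 ≈ 16.753
Upper limit = 79 + 16.753 ≈ 95.753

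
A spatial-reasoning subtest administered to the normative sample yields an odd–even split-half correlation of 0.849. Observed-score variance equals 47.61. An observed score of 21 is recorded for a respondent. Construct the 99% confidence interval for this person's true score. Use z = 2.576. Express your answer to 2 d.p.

[15.92, 26.08]

σ = 47.61^(1/2) = 6.90000
Full-length reliability (Spearman-Brown) = 2(0.849)/(1+0.849) ≈ 0.91833
The standard error of measurement is 6.90000*√(1 − 0.91833) ≈ 6.90000*0.28577 ≈ 1.97183.
Margin = 2.576 * 1.97183 ≈ 5.07943
CI = 21 ± 5.07943 → [15.92057, 26.07943]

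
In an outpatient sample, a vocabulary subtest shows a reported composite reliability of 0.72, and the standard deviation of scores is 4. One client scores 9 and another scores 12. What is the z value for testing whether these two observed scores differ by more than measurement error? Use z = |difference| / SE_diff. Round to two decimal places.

1.00

SEM = 4.000×√(1 − 0.720) ≃ 2.117
SE_diff = √2 × SEM ≃ 2.993
z = |9 − 12| / 2.993 = 3 / 2.993 ≃ 1.002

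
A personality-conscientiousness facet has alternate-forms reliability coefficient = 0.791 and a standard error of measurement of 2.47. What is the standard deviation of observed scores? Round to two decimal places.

SD = 2.47 / √(1 − 0.791) ≃ 5.4029

5.40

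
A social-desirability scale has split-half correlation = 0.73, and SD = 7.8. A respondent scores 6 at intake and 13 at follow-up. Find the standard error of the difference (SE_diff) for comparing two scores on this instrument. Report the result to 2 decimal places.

4.36

r_full = 2·0.73 / (1 + 0.73) ≈ 0.844
SEM = 7.800 · √(1 − 0.844) = 7.800 · √0.156 ≈ 7.800 · 0.395 ≈ 3.081
SE_diff = SEM · √2 ≈ 3.081 · 1.414 ≈ 4.358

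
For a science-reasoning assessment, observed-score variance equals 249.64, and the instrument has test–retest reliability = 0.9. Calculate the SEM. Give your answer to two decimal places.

5.00

SD = √249.64 = 15.80000
SEM = 15.80000 * √(1 − 0.90000) = 15.80000 * √0.10000 ≈ 15.80000 * 0.31623 ≈ 4.99640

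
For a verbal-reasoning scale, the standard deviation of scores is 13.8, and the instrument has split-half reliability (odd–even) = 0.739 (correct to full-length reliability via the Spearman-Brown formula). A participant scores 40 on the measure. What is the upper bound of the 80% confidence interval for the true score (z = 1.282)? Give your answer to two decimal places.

Full-length reliability (Spearman-Brown) = 2(0.739)/(1+0.739) ≈ 0.8499
SEM = 13.8000 × √(1 − 0.8499) = 13.8000 × √0.1501 ≈ 13.8000 × 0.3874 ≈ 5.3463
1.282 × SEM ≈ 6.8539
Upper bound: 40 + 6.8539 = 46.8539

46.85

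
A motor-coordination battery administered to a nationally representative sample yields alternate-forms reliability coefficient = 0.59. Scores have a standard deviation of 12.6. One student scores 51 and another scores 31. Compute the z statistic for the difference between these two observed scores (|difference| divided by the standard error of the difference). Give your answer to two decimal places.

1.75

The standard error of measurement is 12.6000·√(1 − 0.5900) ≈ 12.6000·0.6403 ≈ 8.0679.
SE_diff = SEM · √2 ≈ 8.0679 · 1.4142 ≈ 11.4098
z = 20 / 11.4098 ≈ 1.7529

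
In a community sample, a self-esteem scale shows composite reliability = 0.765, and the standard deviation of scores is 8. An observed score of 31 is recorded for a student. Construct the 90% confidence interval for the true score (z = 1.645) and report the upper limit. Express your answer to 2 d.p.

SEM = 8.0000 × √(1 − 0.7650) = 8.0000 × √0.2350 ≈ 8.0000 × 0.4848 ≈ 3.8781
1.645 × SEM ≈ 6.3795
Upper bound: 31 + 6.3795 = 37.3795

37.38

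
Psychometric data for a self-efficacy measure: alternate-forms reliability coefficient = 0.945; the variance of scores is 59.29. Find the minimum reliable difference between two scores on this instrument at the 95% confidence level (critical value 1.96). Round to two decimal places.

5.01

SD = √59.29 = 7.7000
SEM = 7.7000×√(1 − 0.9450) ≈ 1.8058
SE_diff = SEM × √2 ≈ 1.8058 × 1.4142 ≈ 2.5538
Smallest detectable difference = 1.96×2.5538 ≈ 5.0055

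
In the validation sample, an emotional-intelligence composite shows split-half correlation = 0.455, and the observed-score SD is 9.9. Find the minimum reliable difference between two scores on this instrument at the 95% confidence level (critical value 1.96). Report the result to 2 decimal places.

Spearman-Brown: r = 2(0.455) / (1 + 0.455) = 0.91000 / 1.45500 ≈ 0.62543
SEM = 9.90000 × √(1 − 0.62543) = 9.90000 × √0.37457 ≈ 9.90000 × 0.61202 ≈ 6.05901
Standard error of the difference = 6.05901·√2 ≈ 8.56874
Smallest detectable difference = 1.96×8.56874 ≈ 16.79473

16.79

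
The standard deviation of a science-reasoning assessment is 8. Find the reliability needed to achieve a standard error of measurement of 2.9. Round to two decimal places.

0.87

Required reliability = 1 − (SEM/SD)² = 1 − 0.131 ≈ 0.869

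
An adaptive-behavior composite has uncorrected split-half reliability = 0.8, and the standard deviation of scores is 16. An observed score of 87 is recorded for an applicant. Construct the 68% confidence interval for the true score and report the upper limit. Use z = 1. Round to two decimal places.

r_full = 2·0.8 / (1 + 0.8) ≈ 0.889
SEM = 16.000 * √(1 − 0.889) = 16.000 * √0.111 ≈ 16.000 * 0.333 ≈ 5.333
Half-width = 1*5.333 ≈ 5.333
Upper limit = 87 + 5.333 ≈ 92.333

92.33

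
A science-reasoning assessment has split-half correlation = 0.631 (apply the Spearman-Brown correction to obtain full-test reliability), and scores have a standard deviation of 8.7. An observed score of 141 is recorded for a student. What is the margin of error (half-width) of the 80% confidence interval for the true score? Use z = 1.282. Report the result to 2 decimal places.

5.31

Spearman-Brown: r = 2(0.631) / (1 + 0.631) = 1.262 / 1.631 ≃ 0.774
SEM = 8.700×√(1 − 0.774) ≃ 4.138
Half-width = 1.282×4.138 ≃ 5.305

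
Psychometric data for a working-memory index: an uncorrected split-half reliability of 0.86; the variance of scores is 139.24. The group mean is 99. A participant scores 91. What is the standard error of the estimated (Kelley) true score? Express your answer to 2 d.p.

3.11

SD = √139.24 = 11.800
r_full = 2·0.86 / (1 + 0.86) ≈ 0.925
SE_est = SD × √(r(1 − r)) = 11.800 × √0.070 ≈ 11.800 × 0.264 ≈ 3.113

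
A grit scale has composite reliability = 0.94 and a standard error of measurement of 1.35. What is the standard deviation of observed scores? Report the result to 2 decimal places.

5.51

SD = SEM / √(1 − r) = 1.35 / √0.060 ≈ 1.35 / 0.245 ≈ 5.511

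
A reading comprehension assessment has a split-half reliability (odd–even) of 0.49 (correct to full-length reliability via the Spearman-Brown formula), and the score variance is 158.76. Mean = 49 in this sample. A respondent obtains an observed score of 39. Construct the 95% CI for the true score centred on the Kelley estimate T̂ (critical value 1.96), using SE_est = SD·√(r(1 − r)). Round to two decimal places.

SD = √158.76 ≈ 12.6000
Full-length reliability (Spearman-Brown) = 2(0.49)/(1+0.49) ≈ 0.6577
T̂ = r·X + (1 − r)·M = 0.6577·39 + 0.3423·49 ≈ 25.6510 + 16.7718 ≈ 42.4228
SE_est = 12.6000·√(0.6577·0.3423) ≈ 5.9784
CI = 42.4228 ± 1.96 · 5.9784 → [30.7052, 54.1404]

[30.71, 54.14]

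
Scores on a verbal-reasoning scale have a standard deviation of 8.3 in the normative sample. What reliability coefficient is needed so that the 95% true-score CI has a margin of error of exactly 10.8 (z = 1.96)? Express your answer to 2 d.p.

0.56

SEM needed = half-width / z = 10.8/1.96 ≃ 5.5102
r = 1 − (5.5102/8.3)² ≃ 1 − 0.4407 ≃ 0.5593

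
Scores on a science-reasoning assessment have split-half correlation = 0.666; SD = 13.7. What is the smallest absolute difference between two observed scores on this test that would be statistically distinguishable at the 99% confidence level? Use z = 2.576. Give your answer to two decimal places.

r_full = 2·0.666 / (1 + 0.666) ≃ 0.79952
SEM = 13.70000×√(1 − 0.79952) ≃ 6.13418
Standard error of the difference = 6.13418·√2 ≃ 8.67504
Smallest detectable difference = 2.576×8.67504 ≃ 22.34689

22.35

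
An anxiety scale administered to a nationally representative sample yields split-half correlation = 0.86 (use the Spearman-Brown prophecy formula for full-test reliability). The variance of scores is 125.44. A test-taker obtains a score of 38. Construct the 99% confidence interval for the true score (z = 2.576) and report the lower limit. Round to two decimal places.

SD = √125.44 ≈ 11.2000
Spearman-Brown: r = 2(0.86) / (1 + 0.86) = 1.7200 / 1.8600 ≈ 0.9247
SEM = 11.2000 × √(1 − 0.9247) = 11.2000 × √0.0753 ≈ 11.2000 × 0.2744 ≈ 3.0727
Half-width = 2.576×3.0727 ≈ 7.9154
Lower bound: 38 − 7.9154 = 30.0846

30.08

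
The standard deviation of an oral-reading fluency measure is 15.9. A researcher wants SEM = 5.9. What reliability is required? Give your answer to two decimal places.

r = 1 − (5.9000/15.9)² ≈ 1 − 0.1377 ≈ 0.8623

0.86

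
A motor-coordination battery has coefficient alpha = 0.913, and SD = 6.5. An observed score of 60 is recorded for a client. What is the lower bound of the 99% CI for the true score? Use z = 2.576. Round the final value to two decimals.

SEM = 6.500×√(1 − 0.913) ≃ 1.917
2.576 × SEM ≃ 4.939
Lower limit = 60 − 4.939 ≃ 55.061

55.06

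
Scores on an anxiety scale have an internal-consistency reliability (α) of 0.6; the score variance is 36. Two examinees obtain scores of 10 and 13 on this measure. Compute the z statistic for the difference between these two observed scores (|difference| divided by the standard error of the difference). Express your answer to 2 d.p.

0.56

SD = √36 = 6.0000
SEM = 6.0000 × √(1 − 0.6000) = 6.0000 × √0.4000 ≃ 6.0000 × 0.6325 ≃ 3.7947
SE_diff = SEM × √2 ≃ 3.7947 × 1.4142 ≃ 5.3666
z = |10 − 13| / 5.3666 = 3 / 5.3666 ≃ 0.5590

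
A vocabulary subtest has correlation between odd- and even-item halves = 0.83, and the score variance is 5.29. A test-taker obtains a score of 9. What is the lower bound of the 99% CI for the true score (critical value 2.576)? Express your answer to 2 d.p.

7.19

SD = √5.29 ≈ 2.3000
r_full = 2·0.83 / (1 + 0.83) ≈ 0.9071
The standard error of measurement is 2.3000·√(1 − 0.9071) ≈ 2.3000·0.3048 ≈ 0.7010.
2.576 · SEM ≈ 1.8058
Lower limit = 9 − 1.8058 ≈ 7.1942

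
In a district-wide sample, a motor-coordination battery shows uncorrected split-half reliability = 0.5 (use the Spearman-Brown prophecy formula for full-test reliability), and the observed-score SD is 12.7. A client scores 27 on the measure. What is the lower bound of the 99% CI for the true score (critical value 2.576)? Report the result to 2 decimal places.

8.11

r_full = 2·0.5 / (1 + 0.5) ≃ 0.6667
The standard error of measurement is 12.7000×√(1 − 0.6667) ≃ 12.7000×0.5774 ≃ 7.3323.
2.576 × SEM ≃ 18.8881
Lower limit = 27 − 18.8881 ≃ 8.1119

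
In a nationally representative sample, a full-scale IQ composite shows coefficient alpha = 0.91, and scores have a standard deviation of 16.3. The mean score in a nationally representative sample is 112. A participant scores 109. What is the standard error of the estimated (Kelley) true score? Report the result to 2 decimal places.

4.66

SE_est = SD · √(r(1 − r)) = 16.30000 · √0.08190 ≈ 16.30000 · 0.28618 ≈ 4.66476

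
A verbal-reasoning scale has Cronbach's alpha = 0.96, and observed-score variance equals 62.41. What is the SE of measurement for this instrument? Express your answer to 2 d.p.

σ = 62.41^(1/2) = 7.900
SEM = 7.900 × √(1 − 0.960) = 7.900 × √0.040 ≃ 7.900 × 0.200 ≃ 1.580

1.58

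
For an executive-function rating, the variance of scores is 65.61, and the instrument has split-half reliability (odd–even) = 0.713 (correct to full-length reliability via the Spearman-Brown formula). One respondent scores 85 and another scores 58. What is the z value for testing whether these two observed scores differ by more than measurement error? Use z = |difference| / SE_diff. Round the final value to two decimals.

5.76

SD = √65.61 ≃ 8.100
r_full = 2·0.713 / (1 + 0.713) ≃ 0.832
SEM = 8.100×√(1 − 0.832) ≃ 3.315
SE_diff = √2 × SEM ≃ 4.689
z = |85 − 58| / 4.689 = 27 / 4.689 ≃ 5.758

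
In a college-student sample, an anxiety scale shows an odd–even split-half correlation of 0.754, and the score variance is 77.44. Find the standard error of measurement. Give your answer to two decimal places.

3.30

SD = √77.44 ≈ 8.800
Full-length reliability (Spearman-Brown) = 2(0.754)/(1+0.754) ≈ 0.860
The standard error of measurement is 8.800·√(1 − 0.860) ≈ 8.800·0.375 ≈ 3.296.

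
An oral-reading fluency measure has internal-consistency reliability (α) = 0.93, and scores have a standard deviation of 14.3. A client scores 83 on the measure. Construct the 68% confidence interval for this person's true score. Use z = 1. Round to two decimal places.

[79.22, 86.78]

The standard error of measurement is 14.300×√(1 − 0.930) ≈ 14.300×0.265 ≈ 3.783.
1 × SEM ≈ 3.783
CI = 83 ± 3.783 → [79.217, 86.783]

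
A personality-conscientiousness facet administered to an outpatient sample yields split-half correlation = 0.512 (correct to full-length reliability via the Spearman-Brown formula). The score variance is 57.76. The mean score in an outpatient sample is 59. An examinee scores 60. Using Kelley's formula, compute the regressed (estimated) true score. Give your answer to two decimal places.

59.68

Spearman-Brown: r = 2(0.512) / (1 + 0.512) = 1.024 / 1.512 ≃ 0.677
T̂ = 0.677(60) + 0.323(59) ≃ 59.677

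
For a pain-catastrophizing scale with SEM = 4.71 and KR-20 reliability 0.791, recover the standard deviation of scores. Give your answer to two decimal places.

10.30

σ = SEM·(1 − r)^(−1/2) ≈ 4.71×2.1874 ≈ 10.3026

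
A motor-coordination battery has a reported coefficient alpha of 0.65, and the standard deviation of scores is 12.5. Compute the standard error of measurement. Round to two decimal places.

SEM = 12.50000 · √(1 − 0.65000) = 12.50000 · √0.35000 ≈ 12.50000 · 0.59161 ≈ 7.39510

7.40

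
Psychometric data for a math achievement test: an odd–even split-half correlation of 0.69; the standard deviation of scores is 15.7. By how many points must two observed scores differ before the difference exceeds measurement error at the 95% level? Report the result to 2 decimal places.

Spearman-Brown: r = 2(0.69) / (1 + 0.69) = 1.38000 / 1.69000 ≈ 0.81657
The standard error of measurement is 15.70000·√(1 − 0.81657) ≈ 15.70000·0.42829 ≈ 6.72415.
Standard error of the difference = 6.72415·√2 ≈ 9.50938
Smallest detectable difference = 1.96·9.50938 ≈ 18.63838

18.64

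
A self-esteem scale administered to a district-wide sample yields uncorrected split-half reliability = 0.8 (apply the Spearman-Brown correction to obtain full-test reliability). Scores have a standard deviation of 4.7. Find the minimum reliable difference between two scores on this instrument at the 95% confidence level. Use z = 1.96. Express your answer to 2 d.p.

Full-length reliability (Spearman-Brown) = 2(0.8)/(1+0.8) ≈ 0.88889
SEM = 4.70000 · √(1 − 0.88889) = 4.70000 · √0.11111 ≈ 4.70000 · 0.33333 ≈ 1.56667
SE_diff = √2 · SEM ≈ 2.21560
Minimum reliable difference = 1.96 · SE_diff ≈ 1.96 · 2.21560 ≈ 4.34258

4.34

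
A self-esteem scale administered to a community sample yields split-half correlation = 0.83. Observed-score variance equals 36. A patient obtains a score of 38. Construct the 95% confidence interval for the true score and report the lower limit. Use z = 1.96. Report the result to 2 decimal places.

SD = √36 ≃ 6.000
Full-length reliability (Spearman-Brown) = 2(0.83)/(1+0.83) ≃ 0.907
The standard error of measurement is 6.000×√(1 − 0.907) ≃ 6.000×0.305 ≃ 1.829.
Margin = 1.96 × 1.829 ≃ 3.584
Lower bound: 38 − 3.584 = 34.416

34.42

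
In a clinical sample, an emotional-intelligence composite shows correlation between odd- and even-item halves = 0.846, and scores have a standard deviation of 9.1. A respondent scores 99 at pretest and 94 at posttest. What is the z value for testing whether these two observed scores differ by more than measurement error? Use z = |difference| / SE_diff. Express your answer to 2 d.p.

r_full = 2·0.846 / (1 + 0.846) ≈ 0.917
SEM = 9.100 * √(1 − 0.917) = 9.100 * √0.083 ≈ 9.100 * 0.289 ≈ 2.628
SE_diff = SEM * √2 ≈ 2.628 * 1.414 ≈ 3.717
z = 5 / 3.717 ≈ 1.345

1.35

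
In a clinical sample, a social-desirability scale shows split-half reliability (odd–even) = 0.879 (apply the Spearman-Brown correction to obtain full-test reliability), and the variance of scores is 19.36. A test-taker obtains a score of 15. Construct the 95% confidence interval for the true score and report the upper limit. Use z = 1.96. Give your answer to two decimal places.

SD = √19.36 = 4.4000
Spearman-Brown: r = 2(0.879) / (1 + 0.879) = 1.7580 / 1.8790 ≈ 0.9356
SEM = 4.4000 × √(1 − 0.9356) = 4.4000 × √0.0644 ≈ 4.4000 × 0.2538 ≈ 1.1166
Half-width = 1.96×1.1166 ≈ 2.1885
Upper bound: 15 + 2.1885 = 17.1885

17.19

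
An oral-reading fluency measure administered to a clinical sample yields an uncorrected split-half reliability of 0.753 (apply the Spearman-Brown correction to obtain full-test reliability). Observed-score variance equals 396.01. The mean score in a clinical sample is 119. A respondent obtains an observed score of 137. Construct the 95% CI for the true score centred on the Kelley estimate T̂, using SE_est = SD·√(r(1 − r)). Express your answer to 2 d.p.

σ = 396.01^(1/2) = 19.900
Full-length reliability (Spearman-Brown) = 2(0.753)/(1+0.753) ≃ 0.859
T̂ = 0.859(137) + 0.141(119) ≃ 134.464
SE_est = 19.900·√[r(1 − r)] ≃ 6.924
CI = 134.464 ± 1.96 × 6.924 → [120.894, 148.034]

[120.89, 148.03]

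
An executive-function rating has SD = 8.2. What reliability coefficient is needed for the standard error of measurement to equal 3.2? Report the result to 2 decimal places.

r = 1 − (3.200/8.2)² ≃ 1 − 0.152 ≃ 0.848

0.85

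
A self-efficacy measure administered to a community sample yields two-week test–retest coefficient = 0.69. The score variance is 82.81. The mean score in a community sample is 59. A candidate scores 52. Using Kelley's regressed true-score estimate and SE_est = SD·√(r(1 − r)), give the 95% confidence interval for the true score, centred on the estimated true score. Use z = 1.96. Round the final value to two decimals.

[45.92, 62.42]

SD = √82.81 = 9.100
T̂ = r·X + (1 − r)·M = 0.690×52 + 0.310×59 = 35.880 + 18.290 ≈ 54.170
SE_est = 9.100×√(0.690×0.310) ≈ 4.209
95% CI: 54.170 ± 8.249 ≈ (45.921, 62.419)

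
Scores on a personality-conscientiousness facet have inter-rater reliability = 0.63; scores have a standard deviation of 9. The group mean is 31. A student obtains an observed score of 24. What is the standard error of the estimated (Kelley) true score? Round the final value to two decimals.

SE_est = SD * √(r(1 − r)) = 9.0000 * √0.2331 ≈ 9.0000 * 0.4828 ≈ 4.3452

4.35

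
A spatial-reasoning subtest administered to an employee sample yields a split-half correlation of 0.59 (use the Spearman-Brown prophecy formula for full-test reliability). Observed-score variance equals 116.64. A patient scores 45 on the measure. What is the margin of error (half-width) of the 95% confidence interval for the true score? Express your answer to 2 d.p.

10.75

σ = 116.64^(1/2) = 10.8000
r_full = 2·0.59 / (1 + 0.59) ≃ 0.7421
SEM = 10.8000 × √(1 − 0.7421) = 10.8000 × √0.2579 ≃ 10.8000 × 0.5078 ≃ 5.4842
Half-width = 1.96×5.4842 ≃ 10.7491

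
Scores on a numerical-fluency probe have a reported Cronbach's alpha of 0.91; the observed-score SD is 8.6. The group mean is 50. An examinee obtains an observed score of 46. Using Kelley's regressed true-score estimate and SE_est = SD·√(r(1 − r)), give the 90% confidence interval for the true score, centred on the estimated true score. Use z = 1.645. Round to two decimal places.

T̂ = r·X + (1 − r)·M = 0.910×46 + 0.090×50 = 41.860 + 4.500 ≃ 46.360
SE_est = SD × √(r(1 − r)) = 8.600 × √0.082 ≃ 8.600 × 0.286 ≃ 2.461
90% CI: 46.360 ± 4.049 ≃ (42.311, 50.409)

[42.31, 50.41]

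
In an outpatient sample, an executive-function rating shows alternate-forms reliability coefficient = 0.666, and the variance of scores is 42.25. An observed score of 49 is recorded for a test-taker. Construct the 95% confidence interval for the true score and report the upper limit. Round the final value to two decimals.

SD = √42.25 ≈ 6.50000
SEM = 6.50000*√(1 − 0.66600) ≈ 3.75653
Half-width = 1.96*3.75653 ≈ 7.36279
Upper limit = 49 + 7.36279 ≈ 56.36279

56.36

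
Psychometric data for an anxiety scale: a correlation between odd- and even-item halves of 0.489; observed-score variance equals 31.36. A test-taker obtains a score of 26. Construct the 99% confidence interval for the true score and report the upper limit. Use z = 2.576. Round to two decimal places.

σ = 31.36^(1/2) = 5.6000
Spearman-Brown: r = 2(0.489) / (1 + 0.489) = 0.9780 / 1.4890 ≈ 0.6568
The standard error of measurement is 5.6000·√(1 − 0.6568) ≈ 5.6000·0.5858 ≈ 3.2806.
Margin = 2.576 · 3.2806 ≈ 8.4508
Upper limit = 26 + 8.4508 ≈ 34.4508

34.45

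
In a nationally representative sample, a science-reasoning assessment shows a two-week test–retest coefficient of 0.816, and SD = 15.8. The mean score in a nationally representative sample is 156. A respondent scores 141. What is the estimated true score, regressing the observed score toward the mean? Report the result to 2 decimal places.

143.76

T̂ = r·X + (1 − r)·M = 0.8160·141 + 0.1840·156 = 115.0560 + 28.7040 ≈ 143.7600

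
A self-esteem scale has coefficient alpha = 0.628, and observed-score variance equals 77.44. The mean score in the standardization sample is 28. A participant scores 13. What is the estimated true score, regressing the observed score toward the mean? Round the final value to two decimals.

T̂ = r·X + (1 − r)·M = 0.6280*13 + 0.3720*28 = 8.1640 + 10.4160 ≈ 18.5800

18.58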